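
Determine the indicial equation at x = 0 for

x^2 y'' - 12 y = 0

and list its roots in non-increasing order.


Divide by x^2 to reach normal form y'' + P_1(x) y' + P_2(x) y = 0 with P_1(x) = 0 and P_2(x) = -12/x^2.
x = 0 is a singular point because the y-coefficient -12/x^2 has a pole at x = 0.
It is a regular singular point because x P_1(x) = p(x) = 0 and x^2 P_2(x) = q(x) = -12 are polynomials, hence analytic at x = 0.
p(0) = 0,  q(0) = -12.
Indicial equation: r(r-1) + p(0) r + q(0) = 0, i.e. r^2 + (p(0) - 1) r + q(0) = 0, i.e. r^2 - 1 r - 12 = 0.
Discriminant: (-1)^2 - 4(-12) = 49, so r = (1 ± 7)/2.
Solving: r_1 = 4, r_2 = -3.

indicial: r^2 - 1 r - 12 = 0; roots r_1 = 4, r_2 = -3


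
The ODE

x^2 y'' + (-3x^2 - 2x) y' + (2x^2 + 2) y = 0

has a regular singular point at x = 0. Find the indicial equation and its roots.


Divide by x^2 to reach normal form y'' + P_1(x) y' + P_2(x) y = 0 with P_1(x) = -3 - 2/x and P_2(x) = 2 + 2/x^2.
x = 0 is a singular point because the y'-coefficient -3 - 2/x has a pole at x = 0 and the y-coefficient 2 + 2/x^2 has a pole at x = 0.
It is a regular singular point because x P_1(x) = p(x) = -3x - 2 and x^2 P_2(x) = q(x) = 2x^2 + 2 are polynomials, hence analytic at x = 0.
p(0) = -2,  q(0) = 2.
Indicial equation: r(r-1) + p(0) r + q(0) = 0, i.e. r^2 + (p(0) - 1) r + q(0) = 0, i.e. r^2 - 3 r + 2 = 0.
Discriminant: (-3)^2 - 4(2) = 1, so r = (3 ± 1)/2.
Solving: r_1 = 2, r_2 = 1.

indicial: r^2 - 3 r + 2 = 0; roots r_1 = 2, r_2 = 1


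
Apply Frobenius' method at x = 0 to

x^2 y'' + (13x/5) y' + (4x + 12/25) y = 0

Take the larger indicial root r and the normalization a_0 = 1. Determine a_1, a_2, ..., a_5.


Write in Frobenius form y'' + (p(x)/x) y' + (q(x)/x^2) y = 0:
  p(x) = 13/5,  q(x) = 4x + 12/25.
Indicial equation: r(r-1) + (13/5) r + (12/25) = 0 -> roots r_1 = -2/5, r_2 = -6/5.
Take r = r_1 = -2/5. Let y(x) = x^r sum_{n>=0} a_n x^n with a_0 = 1.
Substitute y = x^r sum a_n x^n and match x^{r+n}. The recurrence is
  D(n) a_n + 4 a_{n-1} = 0,  where D(n) = (r+n)(r+n-1) + (13/5)(r+n) + (12/25).
  a_n = -4 / D(n) * a_{n-1}.
Since the indicial polynomial factors as (r - r_1)(r - r_2), D(n) = (r_1 + n - r_1)(r_1 + n - r_2) = n(n + 4/5).
Evaluating step by step (a_0 = 1):
  n = 1: D(1) = 1(1 + 4/5) = 9/5; numerator = -4(1) = -4; a_1 = (-4)/(9/5) = -20/9
  n = 2: D(2) = 2(2 + 4/5) = 28/5; numerator = -4(-20/9) = 80/9; a_2 = (80/9)/(28/5) = 100/63
  n = 3: D(3) = 3(3 + 4/5) = 57/5; numerator = -4(100/63) = -400/63; a_3 = (-400/63)/(57/5) = -2000/3591
  n = 4: D(4) = 4(4 + 4/5) = 96/5; numerator = -4(-2000/3591) = 8000/3591; a_4 = (8000/3591)/(96/5) = 1250/10773
  n = 5: D(5) = 5(5 + 4/5) = 29; numerator = -4(1250/10773) = -5000/10773; a_5 = (-5000/10773)/(29) = -5000/312417

r = -2/5; a_0 = 1; a_1 = -20/9; a_2 = 100/63; a_3 = -2000/3591; a_4 = 1250/10773; a_5 = -5000/312417


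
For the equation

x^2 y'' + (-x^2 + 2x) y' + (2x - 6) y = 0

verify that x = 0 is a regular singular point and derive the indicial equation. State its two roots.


Divide by x^2 to reach normal form y'' + P_1(x) y' + P_2(x) y = 0 with P_1(x) = -1 + 2/x and P_2(x) = 2/x - 6/x^2.
x = 0 is a singular point because the y'-coefficient -1 + 2/x has a pole at x = 0 and the y-coefficient 2/x - 6/x^2 has a pole at x = 0.
It is a regular singular point because x P_1(x) = p(x) = 2 - x and x^2 P_2(x) = q(x) = 2x - 6 are polynomials, hence analytic at x = 0.
p(0) = 2,  q(0) = -6.
Indicial equation: r(r-1) + p(0) r + q(0) = 0, i.e. r^2 + (p(0) - 1) r + q(0) = 0, i.e. r^2 + 1 r - 6 = 0.
Discriminant: (1)^2 - 4(-6) = 25, so r = (-1 ± 5)/2.
Solving: r_1 = 2, r_2 = -3.

indicial: r^2 + 1 r - 6 = 0; roots r_1 = 2, r_2 = -3


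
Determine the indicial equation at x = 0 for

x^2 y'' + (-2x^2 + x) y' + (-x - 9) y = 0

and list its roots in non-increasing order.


Divide by x^2 to reach normal form y'' + P_1(x) y' + P_2(x) y = 0 with P_1(x) = -2 + 1/x and P_2(x) = -1/x - 9/x^2.
x = 0 is a singular point because the y'-coefficient -2 + 1/x has a pole at x = 0 and the y-coefficient -1/x - 9/x^2 has a pole at x = 0.
It is a regular singular point because x P_1(x) = p(x) = 1 - 2x and x^2 P_2(x) = q(x) = -x - 9 are polynomials, hence analytic at x = 0.
p(0) = 1,  q(0) = -9.
Indicial equation: r(r-1) + p(0) r + q(0) = 0, i.e. r^2 + (p(0) - 1) r + q(0) = 0, i.e. r^2 - 9 = 0.
Discriminant: (0)^2 - 4(-9) = 36, so r = (0 ± 6)/2.
Solving: r_1 = 3, r_2 = -3.

indicial: r^2 - 9 = 0; roots r_1 = 3, r_2 = -3


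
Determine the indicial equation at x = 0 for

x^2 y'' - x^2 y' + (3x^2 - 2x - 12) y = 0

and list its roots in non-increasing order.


Divide by x^2 to reach normal form y'' + P_1(x) y' + P_2(x) y = 0 with P_1(x) = -1 and P_2(x) = 3 - 2/x - 12/x^2.
x = 0 is a singular point because the y-coefficient 3 - 2/x - 12/x^2 has a pole at x = 0.
It is a regular singular point because x P_1(x) = p(x) = -x and x^2 P_2(x) = q(x) = 3x^2 - 2x - 12 are polynomials, hence analytic at x = 0.
p(0) = 0,  q(0) = -12.
Indicial equation: r(r-1) + p(0) r + q(0) = 0, i.e. r^2 + (p(0) - 1) r + q(0) = 0, i.e. r^2 - 1 r - 12 = 0.
Discriminant: (-1)^2 - 4(-12) = 49, so r = (1 ± 7)/2.
Solving: r_1 = 4, r_2 = -3.

indicial: r^2 - 1 r - 12 = 0; roots r_1 = 4, r_2 = -3


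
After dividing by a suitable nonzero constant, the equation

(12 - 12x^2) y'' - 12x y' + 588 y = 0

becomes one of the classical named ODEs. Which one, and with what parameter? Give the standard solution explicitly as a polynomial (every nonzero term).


All three coefficients share the factor 12; dividing through by 12 gives  (1 - x^2) y'' - x y' + 49 y = 0.
This matches the Chebyshev equation (1 - x^2) y'' - x y' + n^2 y = 0 (note the -x y' term, not -2x y') with n^2 = 49, so n = 7; the polynomial solution is T_7(x).
With y = sum_k a_k x^k, matching x^k gives (k+2)(k+1) a_{k+2} = (k^2 - n^2) a_k = (k - 7)(k + 7) a_k. The right side vanishes at k = 7, so the series with the parity of 7 terminates at degree 7.
Standard normalization: leading coefficient of T_n is 2^(n-1), so a_7 = 2^6 = 64. Work downward with a_k = (k+1)(k+2) a_{k+2} / ((k - 7)(k + 7)):
  a_5 = (6)(7)(64) / ((5 - 7)(5 + 7)) = 2688/(-24) = -112
  a_3 = (4)(5)(-112) / ((3 - 7)(3 + 7)) = -2240/(-40) = 56
  a_1 = (2)(3)(56) / ((1 - 7)(1 + 7)) = 336/(-48) = -7
Hence T_7(x) = 64 x^7 - 112 x^5 + 56 x^3 - 7 x.

T_7(x); series = 64 x^7 - 112 x^5 + 56 x^3 - 7 x


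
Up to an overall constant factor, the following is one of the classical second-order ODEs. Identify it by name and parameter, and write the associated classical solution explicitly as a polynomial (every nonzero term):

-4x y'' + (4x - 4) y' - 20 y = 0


All three coefficients share the factor -4; dividing through by -4 gives  x y'' + (1 - x) y' + 5 y = 0.
This matches the Laguerre equation x y'' + (1 - x) y' + n y = 0 with n = 5; the polynomial solution is L_5(x).
With y = sum_k a_k x^k, matching x^k gives (k+1)k a_{k+1} + (k+1) a_{k+1} - k a_k + n a_k = 0, i.e. (k+1)^2 a_{k+1} = (k - n) a_k = (k - 5) a_k. The right side vanishes at k = 5, so the series terminates at degree 5.
Standard normalization L_n(0) = 1 gives a_0 = 1. Work upward with a_{k+1} = (k - 5) a_k / (k+1)^2:
  a_1 = (0 - 5)(1) / 1^2 = -5/1 = -5
  a_2 = (1 - 5)(-5) / 2^2 = 20/4 = 5
  a_3 = (2 - 5)(5) / 3^2 = -15/9 = -5/3
  a_4 = (3 - 5)(-5/3) / 4^2 = (10/3)/16 = 5/24
  a_5 = (4 - 5)(5/24) / 5^2 = (-5/24)/25 = -1/120
Hence L_5(x) = -x^5/120 + 5 x^4/24 - 5 x^3/3 + 5 x^2 - 5 x + 1.

L_5(x); series = -x^5/120 + 5 x^4/24 - 5 x^3/3 + 5 x^2 - 5 x + 1


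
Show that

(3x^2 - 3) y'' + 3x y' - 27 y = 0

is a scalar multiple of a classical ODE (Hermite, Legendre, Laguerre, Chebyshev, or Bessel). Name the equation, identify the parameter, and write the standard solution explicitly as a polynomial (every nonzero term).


All three coefficients share the factor -3; dividing through by -3 gives  (1 - x^2) y'' - x y' + 9 y = 0.
This matches the Chebyshev equation (1 - x^2) y'' - x y' + n^2 y = 0 (note the -x y' term, not -2x y') with n^2 = 9, so n = 3; the polynomial solution is T_3(x).
With y = sum_k a_k x^k, matching x^k gives (k+2)(k+1) a_{k+2} = (k^2 - n^2) a_k = (k - 3)(k + 3) a_k. The right side vanishes at k = 3, so the series with the parity of 3 terminates at degree 3.
Standard normalization: leading coefficient of T_n is 2^(n-1), so a_3 = 2^2 = 4. Work downward with a_k = (k+1)(k+2) a_{k+2} / ((k - 3)(k + 3)):
  a_1 = (2)(3)(4) / ((1 - 3)(1 + 3)) = 24/(-8) = -3
Hence T_3(x) = 4 x^3 - 3 x.

T_3(x); series = 4 x^3 - 3 x


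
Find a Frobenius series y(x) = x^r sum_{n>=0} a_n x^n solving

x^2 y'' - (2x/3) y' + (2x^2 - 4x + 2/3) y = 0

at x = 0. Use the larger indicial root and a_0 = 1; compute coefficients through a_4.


Write in Frobenius form y'' + (p(x)/x) y' + (q(x)/x^2) y = 0:
  p(x) = -2/3,  q(x) = 2x^2 - 4x + 2/3.
Indicial equation: r(r-1) + (-2/3) r + (2/3) = 0 -> roots r_1 = 1, r_2 = 2/3.
Take r = r_1 = 1. Let y(x) = x^r sum_{n>=0} a_n x^n with a_0 = 1.
Substitute y = x^r sum a_n x^n and match x^{r+n}. The recurrence is
  D(n) a_n - 4 a_{n-1} + 2 a_{n-2} = 0,  where D(n) = (r+n)(r+n-1) + (-2/3)(r+n) + (2/3).
  a_n = [4 a_{n-1} - 2 a_{n-2}] / D(n).
Since the indicial polynomial factors as (r - r_1)(r - r_2), D(n) = (r_1 + n - r_1)(r_1 + n - r_2) = n(n + 1/3).
Evaluating step by step (a_0 = 1):
  n = 1: D(1) = 1(1 + 1/3) = 4/3; numerator = 4(1) = 4; a_1 = (4)/(4/3) = 3
  n = 2: D(2) = 2(2 + 1/3) = 14/3; numerator = 4(3) - 2(1) = 10; a_2 = (10)/(14/3) = 15/7
  n = 3: D(3) = 3(3 + 1/3) = 10; numerator = 4(15/7) - 2(3) = 18/7; a_3 = (18/7)/(10) = 9/35
  n = 4: D(4) = 4(4 + 1/3) = 52/3; numerator = 4(9/35) - 2(15/7) = -114/35; a_4 = (-114/35)/(52/3) = -171/910

r = 1; a_0 = 1; a_1 = 3; a_2 = 15/7; a_3 = 9/35; a_4 = -171/910


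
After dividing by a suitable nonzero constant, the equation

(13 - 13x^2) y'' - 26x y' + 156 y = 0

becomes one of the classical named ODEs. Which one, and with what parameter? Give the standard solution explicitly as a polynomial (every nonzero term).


All three coefficients share the factor 13; dividing through by 13 gives  (1 - x^2) y'' - 2x y' + 12 y = 0.
This matches the Legendre equation (1 - x^2) y'' - 2x y' + n(n+1) y = 0 (note the -2x y' term) with n(n+1) = 12, so n = 3; the polynomial solution is P_3(x).
With y = sum_k a_k x^k, matching x^k gives (k+2)(k+1) a_{k+2} = [k(k+1) - n(n+1)] a_k = (k - 3)(k + 4) a_k. The right side vanishes at k = 3, so the series with the parity of 3 terminates at degree 3.
Standard normalization (P_n(1) = 1): leading coefficient (2n)!/(2^n (n!)^2) = 720/(8*36) = 5/2, so a_3 = 5/2. Work downward with a_k = (k+1)(k+2) a_{k+2} / ((k - 3)(k + 4)):
  a_1 = (2)(3)(5/2) / ((1 - 3)(1 + 4)) = 15/(-10) = -3/2
Hence P_3(x) = 5 x^3/2 - 3 x/2.

P_3(x); series = 5 x^3/2 - 3 x/2


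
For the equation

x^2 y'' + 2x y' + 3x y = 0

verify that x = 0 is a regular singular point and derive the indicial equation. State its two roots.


Divide by x^2 to reach normal form y'' + P_1(x) y' + P_2(x) y = 0 with P_1(x) = 2/x and P_2(x) = 3/x.
x = 0 is a singular point because the y'-coefficient 2/x has a pole at x = 0 and the y-coefficient 3/x has a pole at x = 0.
It is a regular singular point because x P_1(x) = p(x) = 2 and x^2 P_2(x) = q(x) = 3x are polynomials, hence analytic at x = 0.
p(0) = 2,  q(0) = 0.
Indicial equation: r(r-1) + p(0) r + q(0) = 0, i.e. r^2 + (p(0) - 1) r + q(0) = 0, i.e. r^2 + 1 r = 0.
Discriminant: (1)^2 - 4(0) = 1, so r = (-1 ± 1)/2.
Solving: r_1 = 0, r_2 = -1.

indicial: r^2 + 1 r = 0; roots r_1 = 0, r_2 = -1


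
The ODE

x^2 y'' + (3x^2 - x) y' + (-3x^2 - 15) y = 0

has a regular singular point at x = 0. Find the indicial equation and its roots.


Divide by x^2 to reach normal form y'' + P_1(x) y' + P_2(x) y = 0 with P_1(x) = 3 - 1/x and P_2(x) = -3 - 15/x^2.
x = 0 is a singular point because the y'-coefficient 3 - 1/x has a pole at x = 0 and the y-coefficient -3 - 15/x^2 has a pole at x = 0.
It is a regular singular point because x P_1(x) = p(x) = 3x - 1 and x^2 P_2(x) = q(x) = -3x^2 - 15 are polynomials, hence analytic at x = 0.
p(0) = -1,  q(0) = -15.
Indicial equation: r(r-1) + p(0) r + q(0) = 0, i.e. r^2 + (p(0) - 1) r + q(0) = 0, i.e. r^2 - 2 r - 15 = 0.
Discriminant: (-2)^2 - 4(-15) = 64, so r = (2 ± 8)/2.
Solving: r_1 = 5, r_2 = -3.

indicial: r^2 - 2 r - 15 = 0; roots r_1 = 5, r_2 = -3


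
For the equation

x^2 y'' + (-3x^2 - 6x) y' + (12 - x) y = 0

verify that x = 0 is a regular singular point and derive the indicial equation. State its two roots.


Divide by x^2 to reach normal form y'' + P_1(x) y' + P_2(x) y = 0 with P_1(x) = -3 - 6/x and P_2(x) = -1/x + 12/x^2.
x = 0 is a singular point because the y'-coefficient -3 - 6/x has a pole at x = 0 and the y-coefficient -1/x + 12/x^2 has a pole at x = 0.
It is a regular singular point because x P_1(x) = p(x) = -3x - 6 and x^2 P_2(x) = q(x) = 12 - x are polynomials, hence analytic at x = 0.
p(0) = -6,  q(0) = 12.
Indicial equation: r(r-1) + p(0) r + q(0) = 0, i.e. r^2 + (p(0) - 1) r + q(0) = 0, i.e. r^2 - 7 r + 12 = 0.
Discriminant: (-7)^2 - 4(12) = 1, so r = (7 ± 1)/2.
Solving: r_1 = 4, r_2 = 3.

indicial: r^2 - 7 r + 12 = 0; roots r_1 = 4, r_2 = 3


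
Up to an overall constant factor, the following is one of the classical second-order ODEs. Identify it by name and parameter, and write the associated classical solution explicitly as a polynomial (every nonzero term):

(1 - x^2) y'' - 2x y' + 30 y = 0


The equation is already in a standard form:  (1 - x^2) y'' - 2x y' + 30 y = 0.
This matches the Legendre equation (1 - x^2) y'' - 2x y' + n(n+1) y = 0 (note the -2x y' term) with n(n+1) = 30, so n = 5; the polynomial solution is P_5(x).
With y = sum_k a_k x^k, matching x^k gives (k+2)(k+1) a_{k+2} = [k(k+1) - n(n+1)] a_k = (k - 5)(k + 6) a_k. The right side vanishes at k = 5, so the series with the parity of 5 terminates at degree 5.
Standard normalization (P_n(1) = 1): leading coefficient (2n)!/(2^n (n!)^2) = 3628800/(32*14400) = 63/8, so a_5 = 63/8. Work downward with a_k = (k+1)(k+2) a_{k+2} / ((k - 5)(k + 6)):
  a_3 = (4)(5)(63/8) / ((3 - 5)(3 + 6)) = (315/2)/(-18) = -35/4
  a_1 = (2)(3)(-35/4) / ((1 - 5)(1 + 6)) = (-105/2)/(-28) = 15/8
Hence P_5(x) = 63 x^5/8 - 35 x^3/4 + 15 x/8.

P_5(x); series = 63 x^5/8 - 35 x^3/4 + 15 x/8


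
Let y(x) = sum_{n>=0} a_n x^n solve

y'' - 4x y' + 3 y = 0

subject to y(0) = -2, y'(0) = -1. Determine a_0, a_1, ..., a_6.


Ansatz: y(x) = sum_{n>=0} a_n x^n, so y'(x) = sum_{n>=1} n a_n x^(n-1) and y''(x) = sum_{n>=2} n(n-1) a_n x^(n-2).
Substitute into P(x) y'' + Q(x) y' + R(x) y = 0 with P(x) = 1, Q(x) = -4x, R(x) = 3, and match powers of x.
Initial conditions: a_0 = -2, a_1 = -1.
Setting the coefficient of each power of x to zero and solving order by order (substituting the coefficients already found):
  x^0: 2 a_2 + 3 a_0 = 0  ->  2 a_2 = -3 a_0 = 6  ->  a_2 = 3
  x^1: 6 a_3 - a_1 = 0  ->  6 a_3 = a_1 = -1  ->  a_3 = -1/6
  x^2: 12 a_4 - 5 a_2 = 0  ->  12 a_4 = 5 a_2 = 15  ->  a_4 = 5/4
  x^3: 20 a_5 - 9 a_3 = 0  ->  20 a_5 = 9 a_3 = -3/2  ->  a_5 = -3/40
  x^4: 30 a_6 - 13 a_4 = 0  ->  30 a_6 = 13 a_4 = 65/4  ->  a_6 = 13/24
Truncated series: y(x) = -2 - x + 3 x^2 - (1/6) x^3 + (5/4) x^4 - (3/40) x^5 + (13/24) x^6 + O(x^7).

a_0 = -2; a_1 = -1; a_2 = 3; a_3 = -1/6; a_4 = 5/4; a_5 = -3/40; a_6 = 13/24


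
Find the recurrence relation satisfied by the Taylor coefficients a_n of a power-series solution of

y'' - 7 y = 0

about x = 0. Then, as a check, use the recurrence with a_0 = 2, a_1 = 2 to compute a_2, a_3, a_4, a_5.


Substitute y = sum_n a_n x^n into y'' + (const) y = 0.
y''(x) = sum_{n>=0} (n+2)(n+1) a_{n+2} x^n.
The ODE becomes sum_n [(n+2)(n+1) a_{n+2} - 7 a_n] x^n = 0.
Setting each coefficient to zero gives the recurrence:
  (n+2)(n+1) a_{n+2} - 7 a_n = 0,
  a_{n+2} = 7 / ((n+1)(n+2)) a_n.

Check with a_0 = 2, a_1 = 2 (apply the recurrence for n = 0, 1, 2, 3): a_0 = 2, a_1 = 2, a_2 = 7, a_3 = 7/3, a_4 = 49/12, a_5 = 49/60.

a_{n+2} = 7/((n+1)(n+2)) * a_n; check: a_0 = 2, a_1 = 2, a_2 = 7, a_3 = 7/3, a_4 = 49/12, a_5 = 49/60


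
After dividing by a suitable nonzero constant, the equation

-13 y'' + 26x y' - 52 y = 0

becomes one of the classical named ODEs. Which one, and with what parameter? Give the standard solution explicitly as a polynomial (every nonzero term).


All three coefficients share the factor -13; dividing through by -13 gives  y'' - 2x y' + 4 y = 0.
This matches the Hermite equation y'' - 2x y' + 2n y = 0 with 2n = 4, so n = 2; the polynomial solution is H_2(x).
With y = sum_k a_k x^k, matching x^k gives (k+2)(k+1) a_{k+2} = 2(k - n) a_k = 2(k - 2) a_k. The right side vanishes at k = 2, so the series with the parity of 2 terminates at degree 2.
Standard normalization: leading coefficient of H_n is 2^n, so a_2 = 2^2 = 4. Work downward with a_k = (k+1)(k+2) a_{k+2} / (2(k - n)):
  a_0 = (1)(2)(4) / (2(0 - 2)) = 8/(-4) = -2
Hence H_2(x) = 4 x^2 - 2.

H_2(x); series = 4 x^2 - 2


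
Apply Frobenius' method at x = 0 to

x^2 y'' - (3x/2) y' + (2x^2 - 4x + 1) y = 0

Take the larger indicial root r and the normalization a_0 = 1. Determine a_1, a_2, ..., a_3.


Write in Frobenius form y'' + (p(x)/x) y' + (q(x)/x^2) y = 0:
  p(x) = -3/2,  q(x) = 2x^2 - 4x + 1.
Indicial equation: r(r-1) + (-3/2) r + (1) = 0 -> roots r_1 = 2, r_2 = 1/2.
Take r = r_1 = 2. Let y(x) = x^r sum_{n>=0} a_n x^n with a_0 = 1.
Substitute y = x^r sum a_n x^n and match x^{r+n}. The recurrence is
  D(n) a_n - 4 a_{n-1} + 2 a_{n-2} = 0,  where D(n) = (r+n)(r+n-1) + (-3/2)(r+n) + (1).
  a_n = [4 a_{n-1} - 2 a_{n-2}] / D(n).
Since the indicial polynomial factors as (r - r_1)(r - r_2), D(n) = (r_1 + n - r_1)(r_1 + n - r_2) = n(n + 3/2).
Evaluating step by step (a_0 = 1):
  n = 1: D(1) = 1(1 + 3/2) = 5/2; numerator = 4(1) = 4; a_1 = (4)/(5/2) = 8/5
  n = 2: D(2) = 2(2 + 3/2) = 7; numerator = 4(8/5) - 2(1) = 22/5; a_2 = (22/5)/(7) = 22/35
  n = 3: D(3) = 3(3 + 3/2) = 27/2; numerator = 4(22/35) - 2(8/5) = -24/35; a_3 = (-24/35)/(27/2) = -16/315

r = 2; a_0 = 1; a_1 = 8/5; a_2 = 22/35; a_3 = -16/315


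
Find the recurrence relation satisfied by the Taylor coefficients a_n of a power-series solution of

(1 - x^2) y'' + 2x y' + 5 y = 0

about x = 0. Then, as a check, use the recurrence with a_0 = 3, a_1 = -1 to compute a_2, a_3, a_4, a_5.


Substitute y = sum_n a_n x^n.
(1 - 1 x^2) y'' contributes (n+2)(n+1) a_{n+2} - n(n-1) a_n at x^n.
2 x y'(x) contributes 2 n a_n at x^n.
5 y(x) contributes 5 a_n at x^n.
Matching x^n: (n+2)(n+1) a_{n+2} + (-n(n-1) + 2 n + 5) a_n = 0.
Thus a_{n+2} = (n(n-1) - 2 n - 5) / ((n+1)(n+2)) * a_n.

Check with a_0 = 3, a_1 = -1 (apply the recurrence for n = 0, 1, 2, 3): a_0 = 3, a_1 = -1, a_2 = -15/2, a_3 = 7/6, a_4 = 35/8, a_5 = -7/24.

a_(n+2) = (n(n-1) - 2 n - 5) / ((n+1)(n+2)) * a_n; check: a_0 = 3, a_1 = -1, a_2 = -15/2, a_3 = 7/6, a_4 = 35/8, a_5 = -7/24


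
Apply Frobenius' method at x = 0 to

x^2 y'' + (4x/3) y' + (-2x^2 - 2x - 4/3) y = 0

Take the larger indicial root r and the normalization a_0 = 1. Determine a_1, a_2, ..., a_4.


Write in Frobenius form y'' + (p(x)/x) y' + (q(x)/x^2) y = 0:
  p(x) = 4/3,  q(x) = -2x^2 - 2x - 4/3.
Indicial equation: r(r-1) + (4/3) r + (-4/3) = 0 -> roots r_1 = 1, r_2 = -4/3.
Take r = r_1 = 1. Let y(x) = x^r sum_{n>=0} a_n x^n with a_0 = 1.
Substitute y = x^r sum a_n x^n and match x^{r+n}. The recurrence is
  D(n) a_n - 2 a_{n-1} - 2 a_{n-2} = 0,  where D(n) = (r+n)(r+n-1) + (4/3)(r+n) + (-4/3).
  a_n = [2 a_{n-1} + 2 a_{n-2}] / D(n).
Since the indicial polynomial factors as (r - r_1)(r - r_2), D(n) = (r_1 + n - r_1)(r_1 + n - r_2) = n(n + 7/3).
Evaluating step by step (a_0 = 1):
  n = 1: D(1) = 1(1 + 7/3) = 10/3; numerator = 2(1) = 2; a_1 = (2)/(10/3) = 3/5
  n = 2: D(2) = 2(2 + 7/3) = 26/3; numerator = 2(3/5) + 2(1) = 16/5; a_2 = (16/5)/(26/3) = 24/65
  n = 3: D(3) = 3(3 + 7/3) = 16; numerator = 2(24/65) + 2(3/5) = 126/65; a_3 = (126/65)/(16) = 63/520
  n = 4: D(4) = 4(4 + 7/3) = 76/3; numerator = 2(63/520) + 2(24/65) = 51/52; a_4 = (51/52)/(76/3) = 153/3952

r = 1; a_0 = 1; a_1 = 3/5; a_2 = 24/65; a_3 = 63/520; a_4 = 153/3952


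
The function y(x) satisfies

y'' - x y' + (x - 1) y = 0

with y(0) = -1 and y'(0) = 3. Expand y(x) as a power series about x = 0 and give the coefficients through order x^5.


Ansatz: y(x) = sum_{n>=0} a_n x^n, so y'(x) = sum_{n>=1} n a_n x^(n-1) and y''(x) = sum_{n>=2} n(n-1) a_n x^(n-2).
Substitute into P(x) y'' + Q(x) y' + R(x) y = 0 with P(x) = 1, Q(x) = -x, R(x) = x - 1, and match powers of x.
Initial conditions: a_0 = -1, a_1 = 3.
Setting the coefficient of each power of x to zero and solving order by order (substituting the coefficients already found):
  x^0: 2 a_2 - a_0 = 0  ->  2 a_2 = a_0 = -1  ->  a_2 = -1/2
  x^1: 6 a_3 - 2 a_1 + a_0 = 0  ->  6 a_3 = 2 a_1 - a_0 = 7  ->  a_3 = 7/6
  x^2: 12 a_4 - 3 a_2 + a_1 = 0  ->  12 a_4 = 3 a_2 - a_1 = -9/2  ->  a_4 = -3/8
  x^3: 20 a_5 - 4 a_3 + a_2 = 0  ->  20 a_5 = 4 a_3 - a_2 = 31/6  ->  a_5 = 31/120
Truncated series: y(x) = -1 + 3 x - (1/2) x^2 + (7/6) x^3 - (3/8) x^4 + (31/120) x^5 + O(x^6).

a_0 = -1; a_1 = 3; a_2 = -1/2; a_3 = 7/6; a_4 = -3/8; a_5 = 31/120


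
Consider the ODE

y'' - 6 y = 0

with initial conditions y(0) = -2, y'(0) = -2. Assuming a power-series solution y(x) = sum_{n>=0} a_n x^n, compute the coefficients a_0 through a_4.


Ansatz: y(x) = sum_{n>=0} a_n x^n, so y'(x) = sum_{n>=1} n a_n x^(n-1) and y''(x) = sum_{n>=2} n(n-1) a_n x^(n-2).
Substitute into P(x) y'' + Q(x) y' + R(x) y = 0 with P(x) = 1, Q(x) = 0, R(x) = -6, and match powers of x.
Initial conditions: a_0 = -2, a_1 = -2.
Setting the coefficient of each power of x to zero and solving order by order (substituting the coefficients already found):
  x^0: 2 a_2 - 6 a_0 = 0  ->  2 a_2 = 6 a_0 = -12  ->  a_2 = -6
  x^1: 6 a_3 - 6 a_1 = 0  ->  6 a_3 = 6 a_1 = -12  ->  a_3 = -2
  x^2: 12 a_4 - 6 a_2 = 0  ->  12 a_4 = 6 a_2 = -36  ->  a_4 = -3
Truncated series: y(x) = -2 - 2 x - 6 x^2 - 2 x^3 - 3 x^4 + O(x^5).

a_0 = -2; a_1 = -2; a_2 = -6; a_3 = -2; a_4 = -3


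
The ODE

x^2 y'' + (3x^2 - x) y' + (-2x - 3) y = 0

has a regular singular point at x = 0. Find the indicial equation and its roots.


Divide by x^2 to reach normal form y'' + P_1(x) y' + P_2(x) y = 0 with P_1(x) = 3 - 1/x and P_2(x) = -2/x - 3/x^2.
x = 0 is a singular point because the y'-coefficient 3 - 1/x has a pole at x = 0 and the y-coefficient -2/x - 3/x^2 has a pole at x = 0.
It is a regular singular point because x P_1(x) = p(x) = 3x - 1 and x^2 P_2(x) = q(x) = -2x - 3 are polynomials, hence analytic at x = 0.
p(0) = -1,  q(0) = -3.
Indicial equation: r(r-1) + p(0) r + q(0) = 0, i.e. r^2 + (p(0) - 1) r + q(0) = 0, i.e. r^2 - 2 r - 3 = 0.
Discriminant: (-2)^2 - 4(-3) = 16, so r = (2 ± 4)/2.
Solving: r_1 = 3, r_2 = -1.

indicial: r^2 - 2 r - 3 = 0; roots r_1 = 3, r_2 = -1


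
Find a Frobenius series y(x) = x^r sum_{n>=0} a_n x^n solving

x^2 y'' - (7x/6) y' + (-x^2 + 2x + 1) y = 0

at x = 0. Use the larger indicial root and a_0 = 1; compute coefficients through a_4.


Write in Frobenius form y'' + (p(x)/x) y' + (q(x)/x^2) y = 0:
  p(x) = -7/6,  q(x) = -x^2 + 2x + 1.
Indicial equation: r(r-1) + (-7/6) r + (1) = 0 -> roots r_1 = 3/2, r_2 = 2/3.
Take r = r_1 = 3/2. Let y(x) = x^r sum_{n>=0} a_n x^n with a_0 = 1.
Substitute y = x^r sum a_n x^n and match x^{r+n}. The recurrence is
  D(n) a_n + 2 a_{n-1} - 1 a_{n-2} = 0,  where D(n) = (r+n)(r+n-1) + (-7/6)(r+n) + (1).
  a_n = [-2 a_{n-1} + 1 a_{n-2}] / D(n).
Since the indicial polynomial factors as (r - r_1)(r - r_2), D(n) = (r_1 + n - r_1)(r_1 + n - r_2) = n(n + 5/6).
Evaluating step by step (a_0 = 1):
  n = 1: D(1) = 1(1 + 5/6) = 11/6; numerator = -2(1) = -2; a_1 = (-2)/(11/6) = -12/11
  n = 2: D(2) = 2(2 + 5/6) = 17/3; numerator = -2(-12/11) + 1(1) = 35/11; a_2 = (35/11)/(17/3) = 105/187
  n = 3: D(3) = 3(3 + 5/6) = 23/2; numerator = -2(105/187) + 1(-12/11) = -414/187; a_3 = (-414/187)/(23/2) = -36/187
  n = 4: D(4) = 4(4 + 5/6) = 58/3; numerator = -2(-36/187) + 1(105/187) = 177/187; a_4 = (177/187)/(58/3) = 531/10846

r = 3/2; a_0 = 1; a_1 = -12/11; a_2 = 105/187; a_3 = -36/187; a_4 = 531/10846


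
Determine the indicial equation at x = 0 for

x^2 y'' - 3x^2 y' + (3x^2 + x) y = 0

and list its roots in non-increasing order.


Divide by x^2 to reach normal form y'' + P_1(x) y' + P_2(x) y = 0 with P_1(x) = -3 and P_2(x) = 3 + 1/x.
x = 0 is a singular point because the y-coefficient 3 + 1/x has a pole at x = 0.
It is a regular singular point because x P_1(x) = p(x) = -3x and x^2 P_2(x) = q(x) = 3x^2 + x are polynomials, hence analytic at x = 0.
p(0) = 0,  q(0) = 0.
Indicial equation: r(r-1) + p(0) r + q(0) = 0, i.e. r^2 + (p(0) - 1) r + q(0) = 0, i.e. r^2 - 1 r = 0.
Discriminant: (-1)^2 - 4(0) = 1, so r = (1 ± 1)/2.
Solving: r_1 = 1, r_2 = 0.

indicial: r^2 - 1 r = 0; roots r_1 = 1, r_2 = 0


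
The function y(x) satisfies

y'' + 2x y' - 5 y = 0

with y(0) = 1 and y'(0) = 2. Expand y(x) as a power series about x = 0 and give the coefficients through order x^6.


Ansatz: y(x) = sum_{n>=0} a_n x^n, so y'(x) = sum_{n>=1} n a_n x^(n-1) and y''(x) = sum_{n>=2} n(n-1) a_n x^(n-2).
Substitute into P(x) y'' + Q(x) y' + R(x) y = 0 with P(x) = 1, Q(x) = 2x, R(x) = -5, and match powers of x.
Initial conditions: a_0 = 1, a_1 = 2.
Setting the coefficient of each power of x to zero and solving order by order (substituting the coefficients already found):
  x^0: 2 a_2 - 5 a_0 = 0  ->  2 a_2 = 5 a_0 = 5  ->  a_2 = 5/2
  x^1: 6 a_3 - 3 a_1 = 0  ->  6 a_3 = 3 a_1 = 6  ->  a_3 = 1
  x^2: 12 a_4 - a_2 = 0  ->  12 a_4 = a_2 = 5/2  ->  a_4 = 5/24
  x^3: 20 a_5 + a_3 = 0  ->  20 a_5 = -a_3 = -1  ->  a_5 = -1/20
  x^4: 30 a_6 + 3 a_4 = 0  ->  30 a_6 = -3 a_4 = -5/8  ->  a_6 = -1/48
Truncated series: y(x) = 1 + 2 x + (5/2) x^2 + x^3 + (5/24) x^4 - (1/20) x^5 - (1/48) x^6 + O(x^7).

a_0 = 1; a_1 = 2; a_2 = 5/2; a_3 = 1; a_4 = 5/24; a_5 = -1/20; a_6 = -1/48


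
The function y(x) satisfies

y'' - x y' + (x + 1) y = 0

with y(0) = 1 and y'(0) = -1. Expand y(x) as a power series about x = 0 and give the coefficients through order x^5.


Ansatz: y(x) = sum_{n>=0} a_n x^n, so y'(x) = sum_{n>=1} n a_n x^(n-1) and y''(x) = sum_{n>=2} n(n-1) a_n x^(n-2).
Substitute into P(x) y'' + Q(x) y' + R(x) y = 0 with P(x) = 1, Q(x) = -x, R(x) = x + 1, and match powers of x.
Initial conditions: a_0 = 1, a_1 = -1.
Setting the coefficient of each power of x to zero and solving order by order (substituting the coefficients already found):
  x^0: 2 a_2 + a_0 = 0  ->  2 a_2 = -a_0 = -1  ->  a_2 = -1/2
  x^1: 6 a_3 + a_0 = 0  ->  6 a_3 = -a_0 = -1  ->  a_3 = -1/6
  x^2: 12 a_4 - a_2 + a_1 = 0  ->  12 a_4 = a_2 - a_1 = 1/2  ->  a_4 = 1/24
  x^3: 20 a_5 - 2 a_3 + a_2 = 0  ->  20 a_5 = 2 a_3 - a_2 = 1/6  ->  a_5 = 1/120
Truncated series: y(x) = 1 - x - (1/2) x^2 - (1/6) x^3 + (1/24) x^4 + (1/120) x^5 + O(x^6).

a_0 = 1; a_1 = -1; a_2 = -1/2; a_3 = -1/6; a_4 = 1/24; a_5 = 1/120


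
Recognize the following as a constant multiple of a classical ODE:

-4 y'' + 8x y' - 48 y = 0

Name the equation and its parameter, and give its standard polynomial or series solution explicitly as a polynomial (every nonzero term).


All three coefficients share the factor -4; dividing through by -4 gives  y'' - 2x y' + 12 y = 0.
This matches the Hermite equation y'' - 2x y' + 2n y = 0 with 2n = 12, so n = 6; the polynomial solution is H_6(x).
With y = sum_k a_k x^k, matching x^k gives (k+2)(k+1) a_{k+2} = 2(k - n) a_k = 2(k - 6) a_k. The right side vanishes at k = 6, so the series with the parity of 6 terminates at degree 6.
Standard normalization: leading coefficient of H_n is 2^n, so a_6 = 2^6 = 64. Work downward with a_k = (k+1)(k+2) a_{k+2} / (2(k - n)):
  a_4 = (5)(6)(64) / (2(4 - 6)) = 1920/(-4) = -480
  a_2 = (3)(4)(-480) / (2(2 - 6)) = -5760/(-8) = 720
  a_0 = (1)(2)(720) / (2(0 - 6)) = 1440/(-12) = -120
Hence H_6(x) = 64 x^6 - 480 x^4 + 720 x^2 - 120.

H_6(x); series = 64 x^6 - 480 x^4 + 720 x^2 - 120


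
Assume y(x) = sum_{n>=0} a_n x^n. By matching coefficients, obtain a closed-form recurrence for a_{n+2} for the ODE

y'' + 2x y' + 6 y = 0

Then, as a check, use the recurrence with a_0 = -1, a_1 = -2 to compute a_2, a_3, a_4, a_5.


Substitute y = sum_n a_n x^n.
y''(x) has coefficient (n+2)(n+1) a_{n+2} at x^n;
2 x y'(x) has coefficient 2 n a_n at x^n (shift);
6 y(x) has coefficient 6 a_n at x^n.
Matching x^n: (n+2)(n+1) a_{n+2} + (2n + 6) a_n = 0.
Thus a_{n+2} = (-2n - 6) / ((n+1)(n+2)) * a_n.

Check with a_0 = -1, a_1 = -2 (apply the recurrence for n = 0, 1, 2, 3): a_0 = -1, a_1 = -2, a_2 = 3, a_3 = 8/3, a_4 = -5/2, a_5 = -8/5.

a_(n+2) = (-2n - 6) / ((n+1)(n+2)) * a_n; check: a_0 = -1, a_1 = -2, a_2 = 3, a_3 = 8/3, a_4 = -5/2, a_5 = -8/5


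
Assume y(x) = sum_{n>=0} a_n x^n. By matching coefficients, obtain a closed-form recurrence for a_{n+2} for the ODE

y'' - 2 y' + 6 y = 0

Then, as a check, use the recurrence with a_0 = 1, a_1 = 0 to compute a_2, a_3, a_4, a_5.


Substitute y = sum_n a_n x^n.
y''(x) has coefficient (n+2)(n+1) a_{n+2} at x^n;
-2 y'(x) has coefficient -2 (n+1) a_{n+1} at x^n;
6 y(x) has coefficient 6 a_n at x^n.
Matching x^n: (n+2)(n+1) a_{n+2} - 2 (n+1) a_{n+1} + 6 a_n = 0.
Thus a_{n+2} = [2 (n+1) a_{n+1} - 6 a_n] / ((n+1)(n+2)).

Check with a_0 = 1, a_1 = 0 (apply the recurrence for n = 0, 1, 2, 3): a_0 = 1, a_1 = 0, a_2 = -3, a_3 = -2, a_4 = 1/2, a_5 = 4/5.

a_(n+2) = [2 (n+1) a_(n+1) - 6 a_n] / ((n+1)(n+2)); check: a_0 = 1, a_1 = 0, a_2 = -3, a_3 = -2, a_4 = 1/2, a_5 = 4/5


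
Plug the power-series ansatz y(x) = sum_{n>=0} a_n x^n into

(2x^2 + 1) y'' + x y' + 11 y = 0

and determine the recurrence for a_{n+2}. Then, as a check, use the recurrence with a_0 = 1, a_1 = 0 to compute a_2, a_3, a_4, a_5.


Substitute y = sum_n a_n x^n.
(1 + 2 x^2) y'' contributes (n+2)(n+1) a_{n+2} + 2 n(n-1) a_n at x^n.
x y'(x) contributes n a_n at x^n.
11 y(x) contributes 11 a_n at x^n.
Matching x^n: (n+2)(n+1) a_{n+2} + (2 n(n-1) + n + 11) a_n = 0.
Thus a_{n+2} = (-2 n(n-1) - n - 11) / ((n+1)(n+2)) * a_n.

Check with a_0 = 1, a_1 = 0 (apply the recurrence for n = 0, 1, 2, 3): a_0 = 1, a_1 = 0, a_2 = -11/2, a_3 = 0, a_4 = 187/24, a_5 = 0.

a_(n+2) = (-2 n(n-1) - n - 11) / ((n+1)(n+2)) * a_n; check: a_0 = 1, a_1 = 0, a_2 = -11/2, a_3 = 0, a_4 = 187/24, a_5 = 0


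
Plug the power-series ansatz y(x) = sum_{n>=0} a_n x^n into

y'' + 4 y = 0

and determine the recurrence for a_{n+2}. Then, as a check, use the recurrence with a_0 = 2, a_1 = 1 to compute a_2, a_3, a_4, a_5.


Substitute y = sum_n a_n x^n into y'' + (const) y = 0.
y''(x) = sum_{n>=0} (n+2)(n+1) a_{n+2} x^n.
The ODE becomes sum_n [(n+2)(n+1) a_{n+2} + 4 a_n] x^n = 0.
Setting each coefficient to zero gives the recurrence:
  (n+2)(n+1) a_{n+2} + 4 a_n = 0,
  a_{n+2} = -4 / ((n+1)(n+2)) a_n.

Check with a_0 = 2, a_1 = 1 (apply the recurrence for n = 0, 1, 2, 3): a_0 = 2, a_1 = 1, a_2 = -4, a_3 = -2/3, a_4 = 4/3, a_5 = 2/15.

a_{n+2} = -4/((n+1)(n+2)) * a_n; check: a_0 = 2, a_1 = 1, a_2 = -4, a_3 = -2/3, a_4 = 4/3, a_5 = 2/15


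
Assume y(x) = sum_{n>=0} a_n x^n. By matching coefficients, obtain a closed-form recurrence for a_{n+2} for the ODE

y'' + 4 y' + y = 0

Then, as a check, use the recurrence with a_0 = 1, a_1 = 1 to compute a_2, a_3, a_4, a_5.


Substitute y = sum_n a_n x^n.
y''(x) has coefficient (n+2)(n+1) a_{n+2} at x^n;
4 y'(x) has coefficient 4 (n+1) a_{n+1} at x^n;
y(x) has coefficient 1 a_n at x^n.
Matching x^n: (n+2)(n+1) a_{n+2} + 4 (n+1) a_{n+1} + 1 a_n = 0.
Thus a_{n+2} = [-4 (n+1) a_{n+1} - 1 a_n] / ((n+1)(n+2)).

Check with a_0 = 1, a_1 = 1 (apply the recurrence for n = 0, 1, 2, 3): a_0 = 1, a_1 = 1, a_2 = -5/2, a_3 = 19/6, a_4 = -71/24, a_5 = 53/24.

a_(n+2) = [-4 (n+1) a_(n+1) - 1 a_n] / ((n+1)(n+2)); check: a_0 = 1, a_1 = 1, a_2 = -5/2, a_3 = 19/6, a_4 = -71/24, a_5 = 53/24


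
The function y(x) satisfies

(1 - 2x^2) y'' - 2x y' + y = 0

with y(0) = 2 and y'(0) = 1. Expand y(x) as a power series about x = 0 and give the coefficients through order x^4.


Ansatz: y(x) = sum_{n>=0} a_n x^n, so y'(x) = sum_{n>=1} n a_n x^(n-1) and y''(x) = sum_{n>=2} n(n-1) a_n x^(n-2).
Substitute into P(x) y'' + Q(x) y' + R(x) y = 0 with P(x) = 1 - 2x^2, Q(x) = -2x, R(x) = 1, and match powers of x.
Initial conditions: a_0 = 2, a_1 = 1.
Setting the coefficient of each power of x to zero and solving order by order (substituting the coefficients already found):
  x^0: 2 a_2 + a_0 = 0  ->  2 a_2 = -a_0 = -2  ->  a_2 = -1
  x^1: 6 a_3 - a_1 = 0  ->  6 a_3 = a_1 = 1  ->  a_3 = 1/6
  x^2: 12 a_4 - 7 a_2 = 0  ->  12 a_4 = 7 a_2 = -7  ->  a_4 = -7/12
Truncated series: y(x) = 2 + x - x^2 + (1/6) x^3 - (7/12) x^4 + O(x^5).

a_0 = 2; a_1 = 1; a_2 = -1; a_3 = 1/6; a_4 = -7/12


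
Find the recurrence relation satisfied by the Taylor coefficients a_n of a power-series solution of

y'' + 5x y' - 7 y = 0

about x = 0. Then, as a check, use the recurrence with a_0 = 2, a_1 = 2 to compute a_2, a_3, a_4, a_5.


Substitute y = sum_n a_n x^n.
y''(x) has coefficient (n+2)(n+1) a_{n+2} at x^n;
5 x y'(x) has coefficient 5 n a_n at x^n (shift);
-7 y(x) has coefficient -7 a_n at x^n.
Matching x^n: (n+2)(n+1) a_{n+2} + (5n - 7) a_n = 0.
Thus a_{n+2} = (-5n + 7) / ((n+1)(n+2)) * a_n.

Check with a_0 = 2, a_1 = 2 (apply the recurrence for n = 0, 1, 2, 3): a_0 = 2, a_1 = 2, a_2 = 7, a_3 = 2/3, a_4 = -7/4, a_5 = -4/15.

a_(n+2) = (-5n + 7) / ((n+1)(n+2)) * a_n; check: a_0 = 2, a_1 = 2, a_2 = 7, a_3 = 2/3, a_4 = -7/4, a_5 = -4/15


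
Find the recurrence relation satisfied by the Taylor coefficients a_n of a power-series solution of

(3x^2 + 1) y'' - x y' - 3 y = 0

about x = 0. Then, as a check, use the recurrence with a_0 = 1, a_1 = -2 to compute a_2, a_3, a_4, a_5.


Substitute y = sum_n a_n x^n.
(1 + 3 x^2) y'' contributes (n+2)(n+1) a_{n+2} + 3 n(n-1) a_n at x^n.
-x y'(x) contributes -n a_n at x^n.
-3 y(x) contributes -3 a_n at x^n.
Matching x^n: (n+2)(n+1) a_{n+2} + (3 n(n-1) - n - 3) a_n = 0.
Thus a_{n+2} = (-3 n(n-1) + n + 3) / ((n+1)(n+2)) * a_n.

Check with a_0 = 1, a_1 = -2 (apply the recurrence for n = 0, 1, 2, 3): a_0 = 1, a_1 = -2, a_2 = 3/2, a_3 = -4/3, a_4 = -1/8, a_5 = 4/5.

a_(n+2) = (-3 n(n-1) + n + 3) / ((n+1)(n+2)) * a_n; check: a_0 = 1, a_1 = -2, a_2 = 3/2, a_3 = -4/3, a_4 = -1/8, a_5 = 4/5


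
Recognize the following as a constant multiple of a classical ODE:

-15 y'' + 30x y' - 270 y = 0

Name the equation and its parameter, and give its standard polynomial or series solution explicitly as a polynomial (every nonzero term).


All three coefficients share the factor -15; dividing through by -15 gives  y'' - 2x y' + 18 y = 0.
This matches the Hermite equation y'' - 2x y' + 2n y = 0 with 2n = 18, so n = 9; the polynomial solution is H_9(x).
With y = sum_k a_k x^k, matching x^k gives (k+2)(k+1) a_{k+2} = 2(k - n) a_k = 2(k - 9) a_k. The right side vanishes at k = 9, so the series with the parity of 9 terminates at degree 9.
Standard normalization: leading coefficient of H_n is 2^n, so a_9 = 2^9 = 512. Work downward with a_k = (k+1)(k+2) a_{k+2} / (2(k - n)):
  a_7 = (8)(9)(512) / (2(7 - 9)) = 36864/(-4) = -9216
  a_5 = (6)(7)(-9216) / (2(5 - 9)) = -387072/(-8) = 48384
  a_3 = (4)(5)(48384) / (2(3 - 9)) = 967680/(-12) = -80640
  a_1 = (2)(3)(-80640) / (2(1 - 9)) = -483840/(-16) = 30240
Hence H_9(x) = 512 x^9 - 9216 x^7 + 48384 x^5 - 80640 x^3 + 30240 x.

H_9(x); series = 512 x^9 - 9216 x^7 + 48384 x^5 - 80640 x^3 + 30240 x


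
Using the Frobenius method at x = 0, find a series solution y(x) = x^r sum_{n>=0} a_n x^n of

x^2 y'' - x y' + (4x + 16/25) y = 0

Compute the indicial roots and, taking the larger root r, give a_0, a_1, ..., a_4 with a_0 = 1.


Write in Frobenius form y'' + (p(x)/x) y' + (q(x)/x^2) y = 0:
  p(x) = -1,  q(x) = 4x + 16/25.
Indicial equation: r(r-1) + (-1) r + (16/25) = 0 -> roots r_1 = 8/5, r_2 = 2/5.
Take r = r_1 = 8/5. Let y(x) = x^r sum_{n>=0} a_n x^n with a_0 = 1.
Substitute y = x^r sum a_n x^n and match x^{r+n}. The recurrence is
  D(n) a_n + 4 a_{n-1} = 0,  where D(n) = (r+n)(r+n-1) + (-1)(r+n) + (16/25).
  a_n = -4 / D(n) * a_{n-1}.
Since the indicial polynomial factors as (r - r_1)(r - r_2), D(n) = (r_1 + n - r_1)(r_1 + n - r_2) = n(n + 6/5).
Evaluating step by step (a_0 = 1):
  n = 1: D(1) = 1(1 + 6/5) = 11/5; numerator = -4(1) = -4; a_1 = (-4)/(11/5) = -20/11
  n = 2: D(2) = 2(2 + 6/5) = 32/5; numerator = -4(-20/11) = 80/11; a_2 = (80/11)/(32/5) = 25/22
  n = 3: D(3) = 3(3 + 6/5) = 63/5; numerator = -4(25/22) = -50/11; a_3 = (-50/11)/(63/5) = -250/693
  n = 4: D(4) = 4(4 + 6/5) = 104/5; numerator = -4(-250/693) = 1000/693; a_4 = (1000/693)/(104/5) = 625/9009

r = 8/5; a_0 = 1; a_1 = -20/11; a_2 = 25/22; a_3 = -250/693; a_4 = 625/9009


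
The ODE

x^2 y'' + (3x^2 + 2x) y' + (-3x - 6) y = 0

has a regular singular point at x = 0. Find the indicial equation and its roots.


Divide by x^2 to reach normal form y'' + P_1(x) y' + P_2(x) y = 0 with P_1(x) = 3 + 2/x and P_2(x) = -3/x - 6/x^2.
x = 0 is a singular point because the y'-coefficient 3 + 2/x has a pole at x = 0 and the y-coefficient -3/x - 6/x^2 has a pole at x = 0.
It is a regular singular point because x P_1(x) = p(x) = 3x + 2 and x^2 P_2(x) = q(x) = -3x - 6 are polynomials, hence analytic at x = 0.
p(0) = 2,  q(0) = -6.
Indicial equation: r(r-1) + p(0) r + q(0) = 0, i.e. r^2 + (p(0) - 1) r + q(0) = 0, i.e. r^2 + 1 r - 6 = 0.
Discriminant: (1)^2 - 4(-6) = 25, so r = (-1 ± 5)/2.
Solving: r_1 = 2, r_2 = -3.

indicial: r^2 + 1 r - 6 = 0; roots r_1 = 2, r_2 = -3


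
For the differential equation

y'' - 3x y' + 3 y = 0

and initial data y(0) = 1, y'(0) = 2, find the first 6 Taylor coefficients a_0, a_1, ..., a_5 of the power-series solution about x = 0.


Ansatz: y(x) = sum_{n>=0} a_n x^n, so y'(x) = sum_{n>=1} n a_n x^(n-1) and y''(x) = sum_{n>=2} n(n-1) a_n x^(n-2).
Substitute into P(x) y'' + Q(x) y' + R(x) y = 0 with P(x) = 1, Q(x) = -3x, R(x) = 3, and match powers of x.
Initial conditions: a_0 = 1, a_1 = 2.
Setting the coefficient of each power of x to zero and solving order by order (substituting the coefficients already found):
  x^0: 2 a_2 + 3 a_0 = 0  ->  2 a_2 = -3 a_0 = -3  ->  a_2 = -3/2
  x^1: 6 a_3 = 0  ->  a_3 = 0
  x^2: 12 a_4 - 3 a_2 = 0  ->  12 a_4 = 3 a_2 = -9/2  ->  a_4 = -3/8
  x^3: 20 a_5 - 6 a_3 = 0  ->  20 a_5 = 6 a_3 = 0  ->  a_5 = 0
Truncated series: y(x) = 1 + 2 x - (3/2) x^2 - (3/8) x^4 + O(x^6).

a_0 = 1; a_1 = 2; a_2 = -3/2; a_3 = 0; a_4 = -3/8; a_5 = 0


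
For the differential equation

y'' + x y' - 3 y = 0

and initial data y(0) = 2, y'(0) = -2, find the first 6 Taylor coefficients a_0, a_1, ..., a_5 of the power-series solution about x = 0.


Ansatz: y(x) = sum_{n>=0} a_n x^n, so y'(x) = sum_{n>=1} n a_n x^(n-1) and y''(x) = sum_{n>=2} n(n-1) a_n x^(n-2).
Substitute into P(x) y'' + Q(x) y' + R(x) y = 0 with P(x) = 1, Q(x) = x, R(x) = -3, and match powers of x.
Initial conditions: a_0 = 2, a_1 = -2.
Setting the coefficient of each power of x to zero and solving order by order (substituting the coefficients already found):
  x^0: 2 a_2 - 3 a_0 = 0  ->  2 a_2 = 3 a_0 = 6  ->  a_2 = 3
  x^1: 6 a_3 - 2 a_1 = 0  ->  6 a_3 = 2 a_1 = -4  ->  a_3 = -2/3
  x^2: 12 a_4 - a_2 = 0  ->  12 a_4 = a_2 = 3  ->  a_4 = 1/4
  x^3: 20 a_5 = 0  ->  a_5 = 0
Truncated series: y(x) = 2 - 2 x + 3 x^2 - (2/3) x^3 + (1/4) x^4 + O(x^6).

a_0 = 2; a_1 = -2; a_2 = 3; a_3 = -2/3; a_4 = 1/4; a_5 = 0


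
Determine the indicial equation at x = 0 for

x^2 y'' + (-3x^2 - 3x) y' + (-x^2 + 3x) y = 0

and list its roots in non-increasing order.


Divide by x^2 to reach normal form y'' + P_1(x) y' + P_2(x) y = 0 with P_1(x) = -3 - 3/x and P_2(x) = -1 + 3/x.
x = 0 is a singular point because the y'-coefficient -3 - 3/x has a pole at x = 0 and the y-coefficient -1 + 3/x has a pole at x = 0.
It is a regular singular point because x P_1(x) = p(x) = -3x - 3 and x^2 P_2(x) = q(x) = -x^2 + 3x are polynomials, hence analytic at x = 0.
p(0) = -3,  q(0) = 0.
Indicial equation: r(r-1) + p(0) r + q(0) = 0, i.e. r^2 + (p(0) - 1) r + q(0) = 0, i.e. r^2 - 4 r = 0.
Discriminant: (-4)^2 - 4(0) = 16, so r = (4 ± 4)/2.
Solving: r_1 = 4, r_2 = 0.

indicial: r^2 - 4 r = 0; roots r_1 = 4, r_2 = 0


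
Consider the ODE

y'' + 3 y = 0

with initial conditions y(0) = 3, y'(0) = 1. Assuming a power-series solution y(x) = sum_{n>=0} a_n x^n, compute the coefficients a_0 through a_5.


Ansatz: y(x) = sum_{n>=0} a_n x^n, so y'(x) = sum_{n>=1} n a_n x^(n-1) and y''(x) = sum_{n>=2} n(n-1) a_n x^(n-2).
Substitute into P(x) y'' + Q(x) y' + R(x) y = 0 with P(x) = 1, Q(x) = 0, R(x) = 3, and match powers of x.
Initial conditions: a_0 = 3, a_1 = 1.
Setting the coefficient of each power of x to zero and solving order by order (substituting the coefficients already found):
  x^0: 2 a_2 + 3 a_0 = 0  ->  2 a_2 = -3 a_0 = -9  ->  a_2 = -9/2
  x^1: 6 a_3 + 3 a_1 = 0  ->  6 a_3 = -3 a_1 = -3  ->  a_3 = -1/2
  x^2: 12 a_4 + 3 a_2 = 0  ->  12 a_4 = -3 a_2 = 27/2  ->  a_4 = 9/8
  x^3: 20 a_5 + 3 a_3 = 0  ->  20 a_5 = -3 a_3 = 3/2  ->  a_5 = 3/40
Truncated series: y(x) = 3 + x - (9/2) x^2 - (1/2) x^3 + (9/8) x^4 + (3/40) x^5 + O(x^6).

a_0 = 3; a_1 = 1; a_2 = -9/2; a_3 = -1/2; a_4 = 9/8; a_5 = 3/40
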